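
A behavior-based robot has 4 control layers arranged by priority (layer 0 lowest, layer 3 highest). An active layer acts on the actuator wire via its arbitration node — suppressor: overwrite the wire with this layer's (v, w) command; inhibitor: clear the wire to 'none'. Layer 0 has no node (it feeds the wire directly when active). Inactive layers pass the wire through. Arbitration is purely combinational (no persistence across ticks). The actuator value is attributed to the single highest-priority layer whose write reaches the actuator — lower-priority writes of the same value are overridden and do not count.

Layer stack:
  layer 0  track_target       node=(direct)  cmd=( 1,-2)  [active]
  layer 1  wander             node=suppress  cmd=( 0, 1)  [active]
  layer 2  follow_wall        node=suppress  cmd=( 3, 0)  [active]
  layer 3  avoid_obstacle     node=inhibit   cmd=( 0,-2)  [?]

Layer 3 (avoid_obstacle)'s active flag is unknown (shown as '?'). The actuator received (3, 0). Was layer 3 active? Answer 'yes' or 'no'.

If layer 3 is active=yes:
  actuator would be none
If layer 3 is active=no:
  actuator would be (3, 0)
Observed (3, 0), so layer 3 was idle.

no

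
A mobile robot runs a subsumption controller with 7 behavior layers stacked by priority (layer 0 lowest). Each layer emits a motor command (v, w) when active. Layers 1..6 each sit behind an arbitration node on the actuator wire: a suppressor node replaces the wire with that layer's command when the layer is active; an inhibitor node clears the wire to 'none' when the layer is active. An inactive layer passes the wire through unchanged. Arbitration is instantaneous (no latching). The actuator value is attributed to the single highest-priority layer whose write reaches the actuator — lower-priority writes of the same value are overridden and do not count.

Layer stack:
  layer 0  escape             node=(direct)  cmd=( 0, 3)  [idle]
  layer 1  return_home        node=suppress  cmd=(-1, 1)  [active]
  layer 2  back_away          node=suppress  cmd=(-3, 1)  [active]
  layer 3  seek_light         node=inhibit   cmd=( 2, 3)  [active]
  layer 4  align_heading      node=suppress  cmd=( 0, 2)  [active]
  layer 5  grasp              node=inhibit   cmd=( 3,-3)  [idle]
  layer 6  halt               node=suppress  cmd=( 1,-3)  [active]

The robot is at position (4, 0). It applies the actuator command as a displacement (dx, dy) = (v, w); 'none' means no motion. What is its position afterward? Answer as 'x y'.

5 -3

[0] escape off; wire := none
[1] return_home on (suppress); wire := (-1, 1)
[2] back_away on (suppress); wire := (-3, 1)
[3] seek_light on (inhibit); wire := none
[4] align_heading on (suppress); wire := (0, 2)
[5] grasp off; pass (0, 2)
[6] halt on (suppress); wire := (1, -3)
output (1, -3)
position: (4, 0) + (1, -3) = (5, -3)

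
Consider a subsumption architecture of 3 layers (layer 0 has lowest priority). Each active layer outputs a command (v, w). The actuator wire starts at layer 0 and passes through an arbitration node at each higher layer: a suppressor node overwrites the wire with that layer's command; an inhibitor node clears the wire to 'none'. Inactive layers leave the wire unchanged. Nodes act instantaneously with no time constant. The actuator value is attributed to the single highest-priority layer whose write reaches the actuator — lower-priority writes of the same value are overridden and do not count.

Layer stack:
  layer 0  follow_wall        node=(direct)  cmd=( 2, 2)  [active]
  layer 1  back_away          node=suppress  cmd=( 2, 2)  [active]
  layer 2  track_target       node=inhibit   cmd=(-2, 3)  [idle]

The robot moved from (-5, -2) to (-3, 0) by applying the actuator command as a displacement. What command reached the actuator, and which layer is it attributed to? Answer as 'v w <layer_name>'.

2 2 back_away

displacement = (-3, 0) − (-5, -2) = (2, 2)
layer 0 (follow_wall) active — direct: (2, 2)
layer 1 (back_away) active — suppresses: (2, 2)
layer 2 (track_target) idle — unchanged: (2, 2)
→ actuator (2, 2) — from layer 1 (back_away)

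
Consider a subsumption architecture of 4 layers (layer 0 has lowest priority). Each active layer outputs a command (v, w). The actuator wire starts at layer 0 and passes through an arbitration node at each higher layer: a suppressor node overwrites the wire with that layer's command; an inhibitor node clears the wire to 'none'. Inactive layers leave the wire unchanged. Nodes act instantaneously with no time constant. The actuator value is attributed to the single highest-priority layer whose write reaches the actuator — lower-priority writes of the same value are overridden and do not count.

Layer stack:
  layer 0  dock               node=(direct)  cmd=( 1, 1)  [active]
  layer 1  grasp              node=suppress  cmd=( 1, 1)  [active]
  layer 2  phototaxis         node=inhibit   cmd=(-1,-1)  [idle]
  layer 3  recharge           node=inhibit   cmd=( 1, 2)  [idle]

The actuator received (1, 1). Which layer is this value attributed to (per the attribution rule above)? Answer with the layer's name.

layer 0 (dock) active — direct: (1, 1)
layer 1 (grasp) active — suppresses: (1, 1)
layer 2 (phototaxis) idle — unchanged: (1, 1)
layer 3 (recharge) idle — unchanged: (1, 1)
→ actuator (1, 1)
last writer: layer 1 = grasp

grasp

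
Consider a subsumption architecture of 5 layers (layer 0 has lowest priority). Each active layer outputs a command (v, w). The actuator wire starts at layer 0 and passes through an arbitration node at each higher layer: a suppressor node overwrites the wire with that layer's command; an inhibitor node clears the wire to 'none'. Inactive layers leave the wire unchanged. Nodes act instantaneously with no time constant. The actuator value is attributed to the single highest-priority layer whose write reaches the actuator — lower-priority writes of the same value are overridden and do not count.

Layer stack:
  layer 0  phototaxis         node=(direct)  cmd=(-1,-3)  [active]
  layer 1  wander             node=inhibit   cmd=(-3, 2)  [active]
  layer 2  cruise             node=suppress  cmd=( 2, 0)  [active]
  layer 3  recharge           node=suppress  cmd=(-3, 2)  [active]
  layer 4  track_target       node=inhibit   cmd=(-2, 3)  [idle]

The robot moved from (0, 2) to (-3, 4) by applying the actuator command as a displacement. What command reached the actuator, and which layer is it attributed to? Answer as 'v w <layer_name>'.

displacement = (-3, 4) − (0, 2) = (-3, 2)
layer 0 (phototaxis) active — direct: (-1, -3)
layer 1 (wander) active — inhibits: none
layer 2 (cruise) active — suppresses: (2, 0)
layer 3 (recharge) active — suppresses: (-3, 2)
layer 4 (track_target) idle — unchanged: (-3, 2)
→ actuator (-3, 2) — from layer 3 (recharge)

-3 2 recharge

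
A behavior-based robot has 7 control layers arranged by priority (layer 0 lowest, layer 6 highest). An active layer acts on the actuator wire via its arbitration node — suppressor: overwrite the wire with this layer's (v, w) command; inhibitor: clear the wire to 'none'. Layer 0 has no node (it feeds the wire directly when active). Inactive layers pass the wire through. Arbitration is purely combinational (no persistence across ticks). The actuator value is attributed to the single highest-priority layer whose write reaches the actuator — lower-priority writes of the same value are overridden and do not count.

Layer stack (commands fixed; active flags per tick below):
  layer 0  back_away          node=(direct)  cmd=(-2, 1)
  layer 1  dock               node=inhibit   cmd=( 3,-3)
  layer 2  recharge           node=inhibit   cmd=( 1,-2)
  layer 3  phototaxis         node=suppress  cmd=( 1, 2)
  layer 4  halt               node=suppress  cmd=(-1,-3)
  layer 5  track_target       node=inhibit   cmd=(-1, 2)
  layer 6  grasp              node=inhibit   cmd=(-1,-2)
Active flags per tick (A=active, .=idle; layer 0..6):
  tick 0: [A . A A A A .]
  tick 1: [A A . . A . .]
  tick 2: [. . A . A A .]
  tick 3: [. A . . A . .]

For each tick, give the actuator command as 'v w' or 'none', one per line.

tick 0:
  layer 0 (back_away) active — direct: (-2, 1)
  layer 1 (dock) idle — unchanged: (-2, 1)
  layer 2 (recharge) active — inhibits: none
  layer 3 (phototaxis) active — suppresses: (1, 2)
  layer 4 (halt) active — suppresses: (-1, -3)
  layer 5 (track_target) active — inhibits: none
  layer 6 (grasp) idle — unchanged: none
  → actuator none
tick 1:
  layer 0 (back_away) active — direct: (-2, 1)
  layer 1 (dock) active — inhibits: none
  layer 2 (recharge) idle — unchanged: none
  layer 3 (phototaxis) idle — unchanged: none
  layer 4 (halt) active — suppresses: (-1, -3)
  layer 5 (track_target) idle — unchanged: (-1, -3)
  layer 6 (grasp) idle — unchanged: (-1, -3)
  → actuator (-1, -3)
tick 2:
  layer 0 (back_away) idle — none
  layer 1 (dock) idle — unchanged: none
  layer 2 (recharge) active — inhibits: none
  layer 3 (phototaxis) idle — unchanged: none
  layer 4 (halt) active — suppresses: (-1, -3)
  layer 5 (track_target) active — inhibits: none
  layer 6 (grasp) idle — unchanged: none
  → actuator none
tick 3:
  layer 0 (back_away) idle — none
  layer 1 (dock) active — inhibits: none
  layer 2 (recharge) idle — unchanged: none
  layer 3 (phototaxis) idle — unchanged: none
  layer 4 (halt) active — suppresses: (-1, -3)
  layer 5 (track_target) idle — unchanged: (-1, -3)
  layer 6 (grasp) idle — unchanged: (-1, -3)
  → actuator (-1, -3)

none
-1 -3
none
-1 -3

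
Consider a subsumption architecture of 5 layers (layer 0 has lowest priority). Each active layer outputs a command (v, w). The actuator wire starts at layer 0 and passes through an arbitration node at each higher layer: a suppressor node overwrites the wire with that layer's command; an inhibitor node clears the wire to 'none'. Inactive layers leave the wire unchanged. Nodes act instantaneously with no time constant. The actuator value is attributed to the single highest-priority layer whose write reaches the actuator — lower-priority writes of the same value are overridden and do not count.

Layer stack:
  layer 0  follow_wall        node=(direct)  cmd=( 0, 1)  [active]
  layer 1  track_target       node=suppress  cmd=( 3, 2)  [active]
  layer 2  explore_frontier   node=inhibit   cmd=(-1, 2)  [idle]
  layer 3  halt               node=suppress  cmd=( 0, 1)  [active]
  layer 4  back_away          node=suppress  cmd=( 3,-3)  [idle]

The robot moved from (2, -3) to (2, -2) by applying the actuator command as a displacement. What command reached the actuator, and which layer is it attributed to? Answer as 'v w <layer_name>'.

displacement = (2, -2) − (2, -3) = (0, 1)
[0] follow_wall on; wire := (0, 1)
[1] track_target on (suppress); wire := (3, 2)
[2] explore_frontier off; pass (3, 2)
[3] halt on (suppress); wire := (0, 1)
[4] back_away off; pass (0, 1)
output (0, 1) — from layer 3 (halt)

0 1 halt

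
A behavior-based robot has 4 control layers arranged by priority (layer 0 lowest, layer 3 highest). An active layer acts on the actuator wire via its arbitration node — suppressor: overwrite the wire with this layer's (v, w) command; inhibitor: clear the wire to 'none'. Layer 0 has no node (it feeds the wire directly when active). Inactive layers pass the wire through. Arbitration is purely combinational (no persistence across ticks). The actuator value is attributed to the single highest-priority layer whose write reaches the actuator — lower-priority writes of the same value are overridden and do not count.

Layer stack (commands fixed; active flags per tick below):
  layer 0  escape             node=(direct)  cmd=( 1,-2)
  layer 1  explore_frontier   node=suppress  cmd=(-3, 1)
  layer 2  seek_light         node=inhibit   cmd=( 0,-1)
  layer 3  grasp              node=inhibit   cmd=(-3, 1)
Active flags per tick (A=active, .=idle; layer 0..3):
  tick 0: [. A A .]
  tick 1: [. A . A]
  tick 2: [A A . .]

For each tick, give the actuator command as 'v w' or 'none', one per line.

tick 0:
  layer 0 (escape) idle — none
  layer 1 (explore_frontier) active — suppresses: (-3, 1)
  layer 2 (seek_light) active — inhibits: none
  layer 3 (grasp) idle — unchanged: none
  → actuator none
tick 1:
  layer 0 (escape) idle — none
  layer 1 (explore_frontier) active — suppresses: (-3, 1)
  layer 2 (seek_light) idle — unchanged: (-3, 1)
  layer 3 (grasp) active — inhibits: none
  → actuator none
tick 2:
  layer 0 (escape) active — direct: (1, -2)
  layer 1 (explore_frontier) active — suppresses: (-3, 1)
  layer 2 (seek_light) idle — unchanged: (-3, 1)
  layer 3 (grasp) idle — unchanged: (-3, 1)
  → actuator (-3, 1)

none
none
-3 1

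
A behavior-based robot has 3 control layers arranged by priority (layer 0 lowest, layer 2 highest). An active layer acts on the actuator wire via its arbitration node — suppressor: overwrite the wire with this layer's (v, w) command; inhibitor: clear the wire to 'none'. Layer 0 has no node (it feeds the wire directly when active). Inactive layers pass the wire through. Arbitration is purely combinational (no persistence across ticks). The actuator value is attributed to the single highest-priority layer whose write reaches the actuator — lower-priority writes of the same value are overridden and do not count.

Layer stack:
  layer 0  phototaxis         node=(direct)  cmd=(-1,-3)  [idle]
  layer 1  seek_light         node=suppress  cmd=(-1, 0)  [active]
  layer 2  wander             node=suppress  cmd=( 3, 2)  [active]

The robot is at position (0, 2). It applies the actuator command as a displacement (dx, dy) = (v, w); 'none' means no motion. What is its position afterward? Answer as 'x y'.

3 4

[0] phototaxis off; wire := none
[1] seek_light on (suppress); wire := (-1, 0)
[2] wander on (suppress); wire := (3, 2)
output (3, 2)
position: (0, 2) + (3, 2) = (3, 4)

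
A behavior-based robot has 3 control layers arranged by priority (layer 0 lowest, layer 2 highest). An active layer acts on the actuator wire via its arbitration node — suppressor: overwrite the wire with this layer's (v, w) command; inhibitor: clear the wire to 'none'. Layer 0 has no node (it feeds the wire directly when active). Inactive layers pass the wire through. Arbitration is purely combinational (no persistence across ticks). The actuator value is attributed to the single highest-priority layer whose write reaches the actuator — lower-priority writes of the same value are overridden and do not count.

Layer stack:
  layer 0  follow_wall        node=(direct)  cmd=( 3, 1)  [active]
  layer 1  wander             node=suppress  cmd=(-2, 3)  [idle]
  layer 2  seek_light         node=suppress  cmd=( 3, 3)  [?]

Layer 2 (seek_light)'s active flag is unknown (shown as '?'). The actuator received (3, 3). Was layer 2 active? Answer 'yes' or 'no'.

If layer 2 is active=yes:
  actuator would be (3, 3)
If layer 2 is active=no:
  actuator would be (3, 1)
Observed (3, 3), so layer 2 was active.

yes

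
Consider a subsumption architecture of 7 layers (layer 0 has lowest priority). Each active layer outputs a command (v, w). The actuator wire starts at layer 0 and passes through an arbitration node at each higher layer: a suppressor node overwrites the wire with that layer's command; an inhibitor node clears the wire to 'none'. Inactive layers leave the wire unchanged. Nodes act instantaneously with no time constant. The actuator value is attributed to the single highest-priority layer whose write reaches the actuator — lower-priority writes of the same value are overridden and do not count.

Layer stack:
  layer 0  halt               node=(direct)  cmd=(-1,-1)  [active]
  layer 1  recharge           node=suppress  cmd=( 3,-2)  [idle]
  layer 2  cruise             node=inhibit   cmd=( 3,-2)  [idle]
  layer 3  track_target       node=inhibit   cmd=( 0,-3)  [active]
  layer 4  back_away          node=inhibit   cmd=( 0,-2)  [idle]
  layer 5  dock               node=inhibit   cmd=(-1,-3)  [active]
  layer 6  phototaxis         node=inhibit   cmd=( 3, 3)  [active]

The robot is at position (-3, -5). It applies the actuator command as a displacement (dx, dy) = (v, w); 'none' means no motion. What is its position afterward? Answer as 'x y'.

-3 -5

[0] halt on; wire := (-1, -1)
[1] recharge off; pass (-1, -1)
[2] cruise off; pass (-1, -1)
[3] track_target on (inhibit); wire := none
[4] back_away off; pass none
[5] dock on (inhibit); wire := none
[6] phototaxis on (inhibit); wire := none
output none
position: (-3, -5) + none = (-3, -5)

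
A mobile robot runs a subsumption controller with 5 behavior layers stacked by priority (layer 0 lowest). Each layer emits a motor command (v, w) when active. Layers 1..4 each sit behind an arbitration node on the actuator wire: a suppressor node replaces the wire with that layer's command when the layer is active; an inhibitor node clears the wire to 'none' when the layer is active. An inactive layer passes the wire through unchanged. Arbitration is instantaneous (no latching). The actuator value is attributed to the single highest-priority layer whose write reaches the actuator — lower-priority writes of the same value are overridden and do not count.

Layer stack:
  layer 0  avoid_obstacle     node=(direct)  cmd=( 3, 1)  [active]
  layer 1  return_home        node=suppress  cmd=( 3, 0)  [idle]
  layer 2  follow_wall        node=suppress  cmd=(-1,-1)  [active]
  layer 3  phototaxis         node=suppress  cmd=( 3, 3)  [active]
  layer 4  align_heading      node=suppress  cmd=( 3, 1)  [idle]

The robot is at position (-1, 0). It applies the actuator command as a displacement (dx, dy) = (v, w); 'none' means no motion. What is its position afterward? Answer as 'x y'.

[0] avoid_obstacle on; wire := (3, 1)
[1] return_home off; pass (3, 1)
[2] follow_wall on (suppress); wire := (-1, -1)
[3] phototaxis on (suppress); wire := (3, 3)
[4] align_heading off; pass (3, 3)
output (3, 3)
position: (-1, 0) + (3, 3) = (2, 3)

2 3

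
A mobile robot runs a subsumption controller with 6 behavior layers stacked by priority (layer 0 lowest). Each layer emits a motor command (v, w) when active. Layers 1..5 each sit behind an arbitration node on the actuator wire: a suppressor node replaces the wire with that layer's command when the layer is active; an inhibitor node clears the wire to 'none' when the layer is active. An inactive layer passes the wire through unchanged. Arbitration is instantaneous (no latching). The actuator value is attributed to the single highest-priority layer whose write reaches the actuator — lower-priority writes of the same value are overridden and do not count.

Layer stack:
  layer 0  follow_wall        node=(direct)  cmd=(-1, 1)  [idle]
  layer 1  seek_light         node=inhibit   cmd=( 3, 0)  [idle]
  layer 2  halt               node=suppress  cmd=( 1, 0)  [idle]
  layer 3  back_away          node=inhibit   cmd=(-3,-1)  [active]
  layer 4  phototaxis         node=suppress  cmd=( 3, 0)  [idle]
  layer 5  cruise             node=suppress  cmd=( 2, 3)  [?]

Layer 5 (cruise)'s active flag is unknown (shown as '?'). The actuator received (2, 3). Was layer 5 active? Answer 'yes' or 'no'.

If layer 5 is active=yes:
  actuator would be (2, 3)
If layer 5 is active=no:
  actuator would be none
Observed (2, 3), so layer 5 was active.

yes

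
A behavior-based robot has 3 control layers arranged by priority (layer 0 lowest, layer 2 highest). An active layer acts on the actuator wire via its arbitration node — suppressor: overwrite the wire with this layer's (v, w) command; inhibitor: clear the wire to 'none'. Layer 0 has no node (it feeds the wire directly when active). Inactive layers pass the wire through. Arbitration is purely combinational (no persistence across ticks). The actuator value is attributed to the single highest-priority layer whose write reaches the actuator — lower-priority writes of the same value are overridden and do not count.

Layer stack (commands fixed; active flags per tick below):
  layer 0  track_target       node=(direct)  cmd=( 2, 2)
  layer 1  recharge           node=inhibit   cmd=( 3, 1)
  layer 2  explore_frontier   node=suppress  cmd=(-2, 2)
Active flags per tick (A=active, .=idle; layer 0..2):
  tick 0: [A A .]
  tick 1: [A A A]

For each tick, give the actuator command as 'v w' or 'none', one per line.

none
-2 2

tick 0:
  L0 track_target: active, feeds wire = (2, 2)
  L1 recharge: active, inhibitor → wire = none
  L2 explore_frontier: idle → wire stays none
  actuator = none
tick 1:
  L0 track_target: active, feeds wire = (2, 2)
  L1 recharge: active, inhibitor → wire = none
  L2 explore_frontier: active, suppressor → wire = (-2, 2)
  actuator = (-2, 2)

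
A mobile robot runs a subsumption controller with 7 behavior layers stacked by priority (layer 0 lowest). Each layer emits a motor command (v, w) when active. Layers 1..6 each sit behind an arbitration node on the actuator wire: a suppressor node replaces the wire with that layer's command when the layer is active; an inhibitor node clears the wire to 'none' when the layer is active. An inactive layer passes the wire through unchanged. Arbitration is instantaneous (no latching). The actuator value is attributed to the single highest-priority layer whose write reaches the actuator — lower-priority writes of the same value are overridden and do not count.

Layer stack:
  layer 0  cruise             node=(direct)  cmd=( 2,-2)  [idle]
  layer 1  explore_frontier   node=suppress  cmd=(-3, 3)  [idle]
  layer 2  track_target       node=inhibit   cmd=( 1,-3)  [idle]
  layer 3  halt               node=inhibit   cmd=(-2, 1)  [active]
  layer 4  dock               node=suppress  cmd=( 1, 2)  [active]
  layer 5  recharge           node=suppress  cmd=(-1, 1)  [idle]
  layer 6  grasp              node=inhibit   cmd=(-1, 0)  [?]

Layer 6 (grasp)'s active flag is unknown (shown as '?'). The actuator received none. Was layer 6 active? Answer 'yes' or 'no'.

If layer 6 is active=yes:
  actuator would be none
If layer 6 is active=no:
  actuator would be (1, 2)
Observed none, so layer 6 was active.

yes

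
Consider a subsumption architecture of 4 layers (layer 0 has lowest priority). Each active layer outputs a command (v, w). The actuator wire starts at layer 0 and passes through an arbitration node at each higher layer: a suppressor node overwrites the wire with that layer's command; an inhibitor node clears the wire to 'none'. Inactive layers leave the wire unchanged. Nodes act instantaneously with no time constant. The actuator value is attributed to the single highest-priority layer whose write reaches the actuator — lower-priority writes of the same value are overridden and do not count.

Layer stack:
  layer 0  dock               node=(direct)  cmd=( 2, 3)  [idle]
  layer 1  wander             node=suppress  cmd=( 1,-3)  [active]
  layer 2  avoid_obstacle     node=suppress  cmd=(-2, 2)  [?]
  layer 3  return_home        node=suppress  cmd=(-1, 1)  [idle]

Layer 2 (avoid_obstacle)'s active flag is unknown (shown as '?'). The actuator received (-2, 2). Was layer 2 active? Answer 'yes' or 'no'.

yes

If layer 2 is active=yes:
  actuator would be (-2, 2)
If layer 2 is active=no:
  actuator would be (1, -3)
Observed (-2, 2), so layer 2 was active.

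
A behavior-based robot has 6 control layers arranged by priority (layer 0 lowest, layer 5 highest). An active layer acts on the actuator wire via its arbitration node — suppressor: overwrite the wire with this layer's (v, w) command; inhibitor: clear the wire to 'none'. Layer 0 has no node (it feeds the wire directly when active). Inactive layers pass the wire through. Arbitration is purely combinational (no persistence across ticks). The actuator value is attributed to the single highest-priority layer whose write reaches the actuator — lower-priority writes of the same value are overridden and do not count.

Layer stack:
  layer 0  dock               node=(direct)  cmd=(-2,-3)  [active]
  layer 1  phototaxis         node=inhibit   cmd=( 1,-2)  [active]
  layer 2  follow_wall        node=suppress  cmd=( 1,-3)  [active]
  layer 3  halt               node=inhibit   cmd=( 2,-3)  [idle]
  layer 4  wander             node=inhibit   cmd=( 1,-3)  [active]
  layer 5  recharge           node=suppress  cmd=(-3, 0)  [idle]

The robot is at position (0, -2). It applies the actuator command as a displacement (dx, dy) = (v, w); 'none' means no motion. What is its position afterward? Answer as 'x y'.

0 -2

[0] dock on; wire := (-2, -3)
[1] phototaxis on (inhibit); wire := none
[2] follow_wall on (suppress); wire := (1, -3)
[3] halt off; pass (1, -3)
[4] wander on (inhibit); wire := none
[5] recharge off; pass none
output none
position: (0, -2) + none = (0, -2)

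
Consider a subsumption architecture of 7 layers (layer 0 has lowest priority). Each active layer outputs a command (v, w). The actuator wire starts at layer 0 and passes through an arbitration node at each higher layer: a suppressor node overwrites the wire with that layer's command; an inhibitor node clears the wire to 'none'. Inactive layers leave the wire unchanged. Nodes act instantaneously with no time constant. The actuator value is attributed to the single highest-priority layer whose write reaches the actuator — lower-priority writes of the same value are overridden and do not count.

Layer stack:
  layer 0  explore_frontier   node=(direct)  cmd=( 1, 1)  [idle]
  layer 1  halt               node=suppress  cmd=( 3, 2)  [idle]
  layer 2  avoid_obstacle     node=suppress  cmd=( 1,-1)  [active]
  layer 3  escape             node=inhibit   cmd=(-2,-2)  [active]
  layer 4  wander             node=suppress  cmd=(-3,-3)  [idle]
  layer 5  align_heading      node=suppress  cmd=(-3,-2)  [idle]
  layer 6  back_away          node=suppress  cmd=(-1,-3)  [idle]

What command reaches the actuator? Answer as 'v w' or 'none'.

layer 0 (explore_frontier) idle — none
layer 1 (halt) idle — unchanged: none
layer 2 (avoid_obstacle) active — suppresses: (1, -1)
layer 3 (escape) active — inhibits: none
layer 4 (wander) idle — unchanged: none
layer 5 (align_heading) idle — unchanged: none
layer 6 (back_away) idle — unchanged: none
→ actuator none

none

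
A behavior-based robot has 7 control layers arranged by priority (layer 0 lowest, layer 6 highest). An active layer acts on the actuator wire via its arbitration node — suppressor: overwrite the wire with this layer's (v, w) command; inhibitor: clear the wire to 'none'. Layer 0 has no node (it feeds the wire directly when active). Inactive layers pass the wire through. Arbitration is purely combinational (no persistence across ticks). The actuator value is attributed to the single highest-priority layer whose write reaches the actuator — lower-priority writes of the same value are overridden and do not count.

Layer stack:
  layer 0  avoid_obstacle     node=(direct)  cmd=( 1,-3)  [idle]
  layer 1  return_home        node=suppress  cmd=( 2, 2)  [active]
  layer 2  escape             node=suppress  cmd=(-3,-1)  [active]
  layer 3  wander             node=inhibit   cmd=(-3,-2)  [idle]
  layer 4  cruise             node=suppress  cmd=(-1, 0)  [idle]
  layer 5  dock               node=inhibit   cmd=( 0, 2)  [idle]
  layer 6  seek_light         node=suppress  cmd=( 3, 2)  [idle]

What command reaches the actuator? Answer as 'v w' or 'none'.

[0] avoid_obstacle off; wire := none
[1] return_home on (suppress); wire := (2, 2)
[2] escape on (suppress); wire := (-3, -1)
[3] wander off; pass (-3, -1)
[4] cruise off; pass (-3, -1)
[5] dock off; pass (-3, -1)
[6] seek_light off; pass (-3, -1)
output (-3, -1)

-3 -1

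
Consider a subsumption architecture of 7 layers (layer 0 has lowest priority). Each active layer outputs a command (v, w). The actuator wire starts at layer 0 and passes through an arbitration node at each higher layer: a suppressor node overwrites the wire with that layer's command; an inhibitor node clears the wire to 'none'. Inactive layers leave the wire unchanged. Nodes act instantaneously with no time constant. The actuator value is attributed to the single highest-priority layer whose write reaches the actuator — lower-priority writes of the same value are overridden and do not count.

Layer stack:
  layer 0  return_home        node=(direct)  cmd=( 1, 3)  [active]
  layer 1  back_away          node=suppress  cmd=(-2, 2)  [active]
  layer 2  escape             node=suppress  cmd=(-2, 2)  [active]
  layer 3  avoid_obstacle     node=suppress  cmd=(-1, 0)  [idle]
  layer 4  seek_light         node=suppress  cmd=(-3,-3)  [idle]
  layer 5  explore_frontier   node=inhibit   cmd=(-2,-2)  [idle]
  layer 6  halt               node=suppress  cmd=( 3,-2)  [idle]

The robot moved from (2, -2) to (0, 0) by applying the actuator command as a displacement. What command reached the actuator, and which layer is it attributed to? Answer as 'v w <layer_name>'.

-2 2 escape

displacement = (0, 0) − (2, -2) = (-2, 2)
[0] return_home on; wire := (1, 3)
[1] back_away on (suppress); wire := (-2, 2)
[2] escape on (suppress); wire := (-2, 2)
[3] avoid_obstacle off; pass (-2, 2)
[4] seek_light off; pass (-2, 2)
[5] explore_frontier off; pass (-2, 2)
[6] halt off; pass (-2, 2)
output (-2, 2) — from layer 2 (escape)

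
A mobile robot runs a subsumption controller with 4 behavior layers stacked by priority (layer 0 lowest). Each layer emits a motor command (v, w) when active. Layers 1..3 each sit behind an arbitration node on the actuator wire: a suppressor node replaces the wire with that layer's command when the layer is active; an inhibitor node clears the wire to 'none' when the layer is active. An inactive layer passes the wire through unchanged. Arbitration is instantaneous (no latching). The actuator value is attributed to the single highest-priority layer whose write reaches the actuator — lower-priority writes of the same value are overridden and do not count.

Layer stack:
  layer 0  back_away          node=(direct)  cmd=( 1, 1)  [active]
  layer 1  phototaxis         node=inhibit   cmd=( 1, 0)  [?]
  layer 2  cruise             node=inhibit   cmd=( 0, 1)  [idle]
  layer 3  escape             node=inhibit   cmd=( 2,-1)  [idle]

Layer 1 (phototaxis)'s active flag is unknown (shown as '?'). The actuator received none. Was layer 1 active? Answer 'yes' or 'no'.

If layer 1 is active=yes:
  actuator would be none
If layer 1 is active=no:
  actuator would be (1, 1)
Observed none, so layer 1 was active.

yes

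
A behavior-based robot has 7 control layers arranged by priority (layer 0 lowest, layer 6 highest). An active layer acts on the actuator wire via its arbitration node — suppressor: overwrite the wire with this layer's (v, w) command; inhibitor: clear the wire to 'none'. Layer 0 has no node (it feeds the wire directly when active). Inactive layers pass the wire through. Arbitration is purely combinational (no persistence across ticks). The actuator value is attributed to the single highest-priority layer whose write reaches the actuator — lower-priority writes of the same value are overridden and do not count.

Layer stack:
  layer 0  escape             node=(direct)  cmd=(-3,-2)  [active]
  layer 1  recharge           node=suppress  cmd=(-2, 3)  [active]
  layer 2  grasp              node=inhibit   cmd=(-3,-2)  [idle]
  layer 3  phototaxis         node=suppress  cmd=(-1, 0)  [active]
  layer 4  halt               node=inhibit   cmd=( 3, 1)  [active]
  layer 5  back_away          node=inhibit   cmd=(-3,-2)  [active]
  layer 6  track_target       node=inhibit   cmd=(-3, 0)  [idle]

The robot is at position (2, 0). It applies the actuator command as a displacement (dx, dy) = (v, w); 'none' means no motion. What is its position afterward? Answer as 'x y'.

2 0

L0 escape: active, feeds wire = (-3, -2)
L1 recharge: active, suppressor → wire = (-2, 3)
L2 grasp: idle → wire stays (-2, 3)
L3 phototaxis: active, suppressor → wire = (-1, 0)
L4 halt: active, inhibitor → wire = none
L5 back_away: active, inhibitor → wire = none
L6 track_target: idle → wire stays none
actuator = none
position: (2, 0) + none = (2, 0)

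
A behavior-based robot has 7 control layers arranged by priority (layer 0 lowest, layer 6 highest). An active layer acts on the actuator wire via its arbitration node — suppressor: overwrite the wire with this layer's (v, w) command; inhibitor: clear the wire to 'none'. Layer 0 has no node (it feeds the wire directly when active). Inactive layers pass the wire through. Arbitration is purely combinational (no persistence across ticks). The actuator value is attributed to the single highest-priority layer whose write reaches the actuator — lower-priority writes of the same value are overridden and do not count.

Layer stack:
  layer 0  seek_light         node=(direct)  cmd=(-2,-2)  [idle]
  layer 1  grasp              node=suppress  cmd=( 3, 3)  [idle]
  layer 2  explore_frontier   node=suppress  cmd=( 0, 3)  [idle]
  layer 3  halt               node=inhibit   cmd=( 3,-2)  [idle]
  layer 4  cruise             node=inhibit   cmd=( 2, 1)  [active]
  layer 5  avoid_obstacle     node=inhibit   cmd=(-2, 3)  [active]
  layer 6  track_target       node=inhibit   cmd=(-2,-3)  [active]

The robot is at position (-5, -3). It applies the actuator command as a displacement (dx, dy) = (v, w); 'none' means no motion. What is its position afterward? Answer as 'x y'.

-5 -3

[0] seek_light off; wire := none
[1] grasp off; pass none
[2] explore_frontier off; pass none
[3] halt off; pass none
[4] cruise on (inhibit); wire := none
[5] avoid_obstacle on (inhibit); wire := none
[6] track_target on (inhibit); wire := none
output none
position: (-5, -3) + none = (-5, -3)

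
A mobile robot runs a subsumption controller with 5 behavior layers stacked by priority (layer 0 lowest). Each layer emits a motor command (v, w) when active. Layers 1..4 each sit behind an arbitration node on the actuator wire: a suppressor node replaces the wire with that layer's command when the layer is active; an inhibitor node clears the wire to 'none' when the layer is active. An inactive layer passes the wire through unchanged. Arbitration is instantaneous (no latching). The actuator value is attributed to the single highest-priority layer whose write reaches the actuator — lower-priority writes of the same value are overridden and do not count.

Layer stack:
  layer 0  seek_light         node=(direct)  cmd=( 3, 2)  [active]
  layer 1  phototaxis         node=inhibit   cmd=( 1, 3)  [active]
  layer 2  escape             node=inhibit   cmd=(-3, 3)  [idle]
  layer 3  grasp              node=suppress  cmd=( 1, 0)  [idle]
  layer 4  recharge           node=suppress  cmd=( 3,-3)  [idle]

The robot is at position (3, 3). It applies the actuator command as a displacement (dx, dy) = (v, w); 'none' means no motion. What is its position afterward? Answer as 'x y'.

3 3

L0 seek_light: active, feeds wire = (3, 2)
L1 phototaxis: active, inhibitor → wire = none
L2 escape: idle → wire stays none
L3 grasp: idle → wire stays none
L4 recharge: idle → wire stays none
actuator = none
position: (3, 3) + none = (3, 3)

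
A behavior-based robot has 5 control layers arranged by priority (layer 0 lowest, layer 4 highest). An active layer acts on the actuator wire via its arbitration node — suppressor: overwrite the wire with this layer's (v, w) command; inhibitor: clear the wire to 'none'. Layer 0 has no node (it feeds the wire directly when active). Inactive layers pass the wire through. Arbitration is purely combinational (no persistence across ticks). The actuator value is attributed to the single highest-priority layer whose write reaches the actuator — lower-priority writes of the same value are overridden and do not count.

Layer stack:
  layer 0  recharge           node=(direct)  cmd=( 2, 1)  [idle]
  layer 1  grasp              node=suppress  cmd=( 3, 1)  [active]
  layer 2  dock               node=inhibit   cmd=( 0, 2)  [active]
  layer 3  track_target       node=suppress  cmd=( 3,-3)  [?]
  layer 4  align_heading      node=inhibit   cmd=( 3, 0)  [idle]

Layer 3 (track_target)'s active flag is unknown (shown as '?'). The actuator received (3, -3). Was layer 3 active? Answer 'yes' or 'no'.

yes

If layer 3 is active=yes:
  actuator would be (3, -3)
If layer 3 is active=no:
  actuator would be none
Observed (3, -3), so layer 3 was active.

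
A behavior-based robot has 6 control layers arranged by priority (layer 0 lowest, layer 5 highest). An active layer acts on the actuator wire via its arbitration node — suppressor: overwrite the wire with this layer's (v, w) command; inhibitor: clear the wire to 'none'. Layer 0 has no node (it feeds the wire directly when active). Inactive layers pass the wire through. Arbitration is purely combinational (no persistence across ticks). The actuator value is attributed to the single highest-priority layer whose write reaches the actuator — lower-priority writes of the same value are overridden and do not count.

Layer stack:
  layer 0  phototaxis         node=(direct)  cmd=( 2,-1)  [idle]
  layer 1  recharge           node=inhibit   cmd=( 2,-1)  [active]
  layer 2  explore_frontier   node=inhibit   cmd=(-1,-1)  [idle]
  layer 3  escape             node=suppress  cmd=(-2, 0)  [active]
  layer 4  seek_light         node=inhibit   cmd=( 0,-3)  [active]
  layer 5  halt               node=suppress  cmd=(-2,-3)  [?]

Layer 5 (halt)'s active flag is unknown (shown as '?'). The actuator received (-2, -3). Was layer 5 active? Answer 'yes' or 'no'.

If layer 5 is active=yes:
  actuator would be (-2, -3)
If layer 5 is active=no:
  actuator would be none
Observed (-2, -3), so layer 5 was active.

yes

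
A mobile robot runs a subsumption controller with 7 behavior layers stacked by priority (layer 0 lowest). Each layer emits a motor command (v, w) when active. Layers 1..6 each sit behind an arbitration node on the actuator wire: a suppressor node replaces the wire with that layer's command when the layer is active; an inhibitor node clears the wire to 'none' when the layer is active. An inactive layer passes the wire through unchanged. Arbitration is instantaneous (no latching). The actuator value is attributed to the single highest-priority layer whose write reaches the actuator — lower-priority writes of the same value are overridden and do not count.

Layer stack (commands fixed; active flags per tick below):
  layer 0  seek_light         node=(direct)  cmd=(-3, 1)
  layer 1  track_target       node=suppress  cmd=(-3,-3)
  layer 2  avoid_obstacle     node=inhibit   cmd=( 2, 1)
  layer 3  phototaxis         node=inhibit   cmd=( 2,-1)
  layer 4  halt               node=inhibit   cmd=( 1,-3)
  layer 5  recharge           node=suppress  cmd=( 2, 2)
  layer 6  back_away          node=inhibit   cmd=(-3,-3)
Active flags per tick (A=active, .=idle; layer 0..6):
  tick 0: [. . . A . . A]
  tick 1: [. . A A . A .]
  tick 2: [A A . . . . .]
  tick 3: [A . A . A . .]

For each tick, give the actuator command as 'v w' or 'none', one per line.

none
2 2
-3 -3
none

tick 0:
  [0] seek_light off; wire := none
  [1] track_target off; pass none
  [2] avoid_obstacle off; pass none
  [3] phototaxis on (inhibit); wire := none
  [4] halt off; pass none
  [5] recharge off; pass none
  [6] back_away on (inhibit); wire := none
  output none
tick 1:
  [0] seek_light off; wire := none
  [1] track_target off; pass none
  [2] avoid_obstacle on (inhibit); wire := none
  [3] phototaxis on (inhibit); wire := none
  [4] halt off; pass none
  [5] recharge on (suppress); wire := (2, 2)
  [6] back_away off; pass (2, 2)
  output (2, 2)
tick 2:
  [0] seek_light on; wire := (-3, 1)
  [1] track_target on (suppress); wire := (-3, -3)
  [2] avoid_obstacle off; pass (-3, -3)
  [3] phototaxis off; pass (-3, -3)
  [4] halt off; pass (-3, -3)
  [5] recharge off; pass (-3, -3)
  [6] back_away off; pass (-3, -3)
  output (-3, -3)
tick 3:
  [0] seek_light on; wire := (-3, 1)
  [1] track_target off; pass (-3, 1)
  [2] avoid_obstacle on (inhibit); wire := none
  [3] phototaxis off; pass none
  [4] halt on (inhibit); wire := none
  [5] recharge off; pass none
  [6] back_away off; pass none
  output none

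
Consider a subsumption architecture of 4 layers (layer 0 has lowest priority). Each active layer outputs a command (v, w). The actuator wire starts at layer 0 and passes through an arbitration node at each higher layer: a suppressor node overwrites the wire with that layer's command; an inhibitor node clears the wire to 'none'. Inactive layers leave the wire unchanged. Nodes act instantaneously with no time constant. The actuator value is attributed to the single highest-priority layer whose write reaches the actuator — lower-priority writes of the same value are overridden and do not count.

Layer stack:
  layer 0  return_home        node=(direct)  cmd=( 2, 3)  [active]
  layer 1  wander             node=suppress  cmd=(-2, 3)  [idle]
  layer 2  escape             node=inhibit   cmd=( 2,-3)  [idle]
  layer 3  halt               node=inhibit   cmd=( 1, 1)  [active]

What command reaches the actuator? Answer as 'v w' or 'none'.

L0 return_home: active, feeds wire = (2, 3)
L1 wander: idle → wire stays (2, 3)
L2 escape: idle → wire stays (2, 3)
L3 halt: active, inhibitor → wire = none
actuator = none

none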